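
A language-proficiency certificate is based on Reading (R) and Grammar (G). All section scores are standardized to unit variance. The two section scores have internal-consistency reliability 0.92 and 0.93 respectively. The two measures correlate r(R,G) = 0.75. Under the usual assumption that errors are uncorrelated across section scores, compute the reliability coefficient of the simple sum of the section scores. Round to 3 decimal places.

Var(R+G) = 2 + 2·[0.75] = 2 + 1.5 = 3.5.
Because errors are independent across components, Cov(Tᵢ,Tⱼ) = Cov(Xᵢ,Xⱼ); the off-diagonal part of the true-score variance is the same as above.
True-score variance = [0.92 + 0.93] + 1.5 = 1.85 + 1.5 = 3.35.
Reliability = 3.35 / 3.5 = 0.957.

0.957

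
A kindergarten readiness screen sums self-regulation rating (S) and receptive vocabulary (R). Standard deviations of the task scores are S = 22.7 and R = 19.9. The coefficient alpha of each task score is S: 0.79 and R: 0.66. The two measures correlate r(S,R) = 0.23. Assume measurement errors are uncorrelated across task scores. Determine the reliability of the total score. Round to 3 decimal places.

0.783

Var(S+R) = 22.7² + 19.9² + 2·[22.7·19.9·0.23] = 911.3 + 207.796 = 1119.1.
Because errors are independent across components, Cov(Tᵢ,Tⱼ) = Cov(Xᵢ,Xⱼ); the off-diagonal part of the true-score variance is the same as above.
True-score variance = [22.7²·0.79 + 19.9²·0.66] + 207.796 = 668.446 + 207.796 = 876.241.
Reliability = 876.241 / 1119.1 = 0.783.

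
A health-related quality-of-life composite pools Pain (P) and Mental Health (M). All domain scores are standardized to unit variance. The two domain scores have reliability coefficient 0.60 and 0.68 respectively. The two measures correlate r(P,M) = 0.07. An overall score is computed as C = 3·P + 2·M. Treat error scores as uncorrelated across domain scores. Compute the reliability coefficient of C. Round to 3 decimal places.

0.647

Var(C) = 3² + 2² + 2·[6·0.07] = 13 + 0.84 = 13.84.
With uncorrelated errors the cross-covariances are all true-score covariance, so they carry over unchanged; only the diagonal terms shrink to ρᵢσᵢ².
True-score variance = [3²·0.60 + 2²·0.68] + 0.84 = 8.12 + 0.84 = 8.96.
Reliability = 8.96 / 13.84 = 0.647.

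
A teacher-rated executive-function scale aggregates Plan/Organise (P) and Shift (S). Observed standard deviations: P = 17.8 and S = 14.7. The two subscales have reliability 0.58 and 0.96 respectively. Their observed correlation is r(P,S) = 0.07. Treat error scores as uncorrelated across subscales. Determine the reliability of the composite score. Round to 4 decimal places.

Var(P+S) = 17.8² + 14.7² + 2·[17.8·14.7·0.07] = 532.93 + 36.6324 = 569.562.
Because errors are independent across components, Cov(Tᵢ,Tⱼ) = Cov(Xᵢ,Xⱼ); the off-diagonal part of the true-score variance is the same as above.
True-score variance = [17.8²·0.58 + 14.7²·0.96] + 36.6324 = 391.214 + 36.6324 = 427.846.
Reliability = 427.846 / 569.562 = 0.7512.

0.7512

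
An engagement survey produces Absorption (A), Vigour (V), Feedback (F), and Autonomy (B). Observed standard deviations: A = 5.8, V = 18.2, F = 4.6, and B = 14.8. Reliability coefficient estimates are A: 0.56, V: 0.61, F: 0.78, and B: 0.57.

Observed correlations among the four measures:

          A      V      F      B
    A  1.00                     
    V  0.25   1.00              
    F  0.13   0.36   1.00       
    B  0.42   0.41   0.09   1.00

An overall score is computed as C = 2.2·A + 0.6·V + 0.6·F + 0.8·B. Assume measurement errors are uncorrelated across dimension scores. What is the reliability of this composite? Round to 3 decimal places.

Var(C) = 2.2²·5.8² + 0.6²·18.2² + 0.6²·4.6² + 0.8²·14.8² + 2·[1.32·5.8·18.2·0.25 + 1.32·5.8·4.6·0.13 + 1.76·5.8·14.8·0.42 + 0.36·18.2·4.6·0.36 + 0.48·18.2·14.8·0.41 + 0.48·4.6·14.8·0.09] = 429.867 + 339.334 = 769.202.
With uncorrelated errors the cross-covariances are all true-score covariance, so they carry over unchanged; only the diagonal terms shrink to ρᵢσᵢ².
True-score variance = [2.2²·5.8²·0.56 + 0.6²·18.2²·0.61 + 0.6²·4.6²·0.78 + 0.8²·14.8²·0.57] + 339.334 = 249.766 + 339.334 = 589.1.
Reliability = 589.1 / 769.202 = 0.766.

0.766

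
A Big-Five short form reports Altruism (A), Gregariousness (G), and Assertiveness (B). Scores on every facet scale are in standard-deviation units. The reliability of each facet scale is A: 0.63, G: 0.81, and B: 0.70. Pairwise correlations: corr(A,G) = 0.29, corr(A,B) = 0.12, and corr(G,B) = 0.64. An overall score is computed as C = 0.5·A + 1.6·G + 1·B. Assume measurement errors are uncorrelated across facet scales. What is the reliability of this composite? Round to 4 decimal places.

Var(C) = 0.5² + 1.6² + 1 + 2·[0.8·0.29 + 0.5·0.12 + 1.6·0.64] = 3.81 + 2.632 = 6.442.
With uncorrelated errors the cross-covariances are all true-score covariance, so they carry over unchanged; only the diagonal terms shrink to ρᵢσᵢ².
True-score variance = [0.5²·0.63 + 1.6²·0.81 + 0.70] + 2.632 = 2.9311 + 2.632 = 5.5631.
Reliability = 5.5631 / 6.442 = 0.8636.

0.8636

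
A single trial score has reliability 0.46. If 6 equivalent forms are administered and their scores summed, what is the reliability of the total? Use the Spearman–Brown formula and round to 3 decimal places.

ρ_k = kρ / (1 + (k−1)ρ) = 6·0.46 / (1 + 5·0.46) = 2.760 / 3.300 = 0.836.

0.836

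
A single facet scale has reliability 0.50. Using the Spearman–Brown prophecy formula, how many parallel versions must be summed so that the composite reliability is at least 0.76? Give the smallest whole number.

k ≥ ρ*(1−ρ₁)/(ρ₁(1−ρ*)) = 0.76·0.50 / (0.50·0.24) = 3.167.
Smallest integer k = 4.

4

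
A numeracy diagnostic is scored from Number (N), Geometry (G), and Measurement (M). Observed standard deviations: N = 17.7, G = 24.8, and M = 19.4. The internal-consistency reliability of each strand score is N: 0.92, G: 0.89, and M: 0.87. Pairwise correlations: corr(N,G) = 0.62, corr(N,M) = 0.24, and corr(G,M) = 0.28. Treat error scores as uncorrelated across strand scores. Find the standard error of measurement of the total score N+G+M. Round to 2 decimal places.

11.90

Var(total) = 1304.69 + 978.56 = 2283.25.
True-score variance = 1163.05 + 978.56 = 2141.61, so reliability = 0.9380.
Error variance = 2283.25 − 2141.61 = 141.644; SEM = √141.644 = 11.90.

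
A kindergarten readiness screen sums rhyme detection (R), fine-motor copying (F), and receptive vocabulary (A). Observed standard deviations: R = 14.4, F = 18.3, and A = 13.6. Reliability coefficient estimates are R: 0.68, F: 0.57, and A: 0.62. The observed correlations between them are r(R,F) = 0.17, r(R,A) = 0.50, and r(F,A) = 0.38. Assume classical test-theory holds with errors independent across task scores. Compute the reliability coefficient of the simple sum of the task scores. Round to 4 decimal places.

Var(R+F+A) = 14.4² + 18.3² + 13.6² + 2·[14.4·18.3·0.17 + 14.4·13.6·0.50 + 18.3·13.6·0.38] = 727.21 + 474.586 = 1201.8.
With uncorrelated errors the cross-covariances are all true-score covariance, so they carry over unchanged; only the diagonal terms shrink to ρᵢσᵢ².
True-score variance = [14.4²·0.68 + 18.3²·0.57 + 13.6²·0.62] + 474.586 = 446.567 + 474.586 = 921.153.
Reliability = 921.153 / 1201.8 = 0.7665.

0.7665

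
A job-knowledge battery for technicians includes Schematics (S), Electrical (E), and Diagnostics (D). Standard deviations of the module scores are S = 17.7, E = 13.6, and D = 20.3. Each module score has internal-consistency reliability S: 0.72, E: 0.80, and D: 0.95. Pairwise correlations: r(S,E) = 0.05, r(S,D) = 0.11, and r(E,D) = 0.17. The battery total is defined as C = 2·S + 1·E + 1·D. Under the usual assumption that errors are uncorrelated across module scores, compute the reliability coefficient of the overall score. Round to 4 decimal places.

Var(C) = 2²·17.7² + 13.6² + 20.3² + 2·[2·17.7·13.6·0.05 + 2·17.7·20.3·0.11 + 13.6·20.3·0.17] = 1850.21 + 300.108 = 2150.32.
With uncorrelated errors the cross-covariances are all true-score covariance, so they carry over unchanged; only the diagonal terms shrink to ρᵢσᵢ².
True-score variance = [2²·17.7²·0.72 + 13.6²·0.80 + 20.3²·0.95] + 300.108 = 1441.73 + 300.108 = 1741.84.
Reliability = 1741.84 / 2150.32 = 0.8100.

0.8100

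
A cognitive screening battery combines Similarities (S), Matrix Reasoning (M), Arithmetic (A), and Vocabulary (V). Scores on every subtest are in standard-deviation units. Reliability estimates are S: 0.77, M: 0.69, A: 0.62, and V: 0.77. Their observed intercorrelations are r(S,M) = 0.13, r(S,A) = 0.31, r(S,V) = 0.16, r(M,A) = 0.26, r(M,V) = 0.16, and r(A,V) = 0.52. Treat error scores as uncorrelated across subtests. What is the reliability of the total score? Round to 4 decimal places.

Var(S+M+A+V) = 4 + 2·[0.13 + 0.31 + 0.16 + 0.26 + 0.16 + 0.52] = 4 + 3.08 = 7.08.
Under uncorrelated errors the observed covariances equal the true-score covariances, so only the own-variance terms attenuate.
True-score variance = [0.77 + 0.69 + 0.62 + 0.77] + 3.08 = 2.85 + 3.08 = 5.93.
Reliability = 5.93 / 7.08 = 0.8376.

0.8376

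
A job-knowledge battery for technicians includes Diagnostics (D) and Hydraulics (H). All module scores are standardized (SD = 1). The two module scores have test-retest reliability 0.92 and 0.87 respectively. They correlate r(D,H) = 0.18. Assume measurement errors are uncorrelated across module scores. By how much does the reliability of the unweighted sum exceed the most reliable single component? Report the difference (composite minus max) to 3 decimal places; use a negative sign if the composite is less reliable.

-0.009

Var(sum) = 2 + 0.36 = 2.36; true-score variance = 1.79 + 0.36 = 2.15; composite reliability = 0.9110.
Max component reliability = 0.9200.
Difference = 0.9110 − 0.9200 = -0.009.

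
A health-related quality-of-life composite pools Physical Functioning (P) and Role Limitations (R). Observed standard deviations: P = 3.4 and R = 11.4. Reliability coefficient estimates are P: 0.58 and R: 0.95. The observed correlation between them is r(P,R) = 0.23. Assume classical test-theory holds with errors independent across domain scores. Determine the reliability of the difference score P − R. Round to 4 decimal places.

0.9082

Var(P−R) = 3.4² + 11.4² − 2·3.4·11.4·0.23 = 141.52 − 17.8296 = 123.69.
With uncorrelated errors the cross-covariances are all true-score covariance, so they carry over unchanged; only the diagonal terms shrink to ρᵢσᵢ².
True-score variance = [3.4²·0.58 + 11.4²·0.95] − 17.8296 = 130.167 − 17.8296 = 112.337.
Reliability = 112.337 / 123.69 = 0.9082.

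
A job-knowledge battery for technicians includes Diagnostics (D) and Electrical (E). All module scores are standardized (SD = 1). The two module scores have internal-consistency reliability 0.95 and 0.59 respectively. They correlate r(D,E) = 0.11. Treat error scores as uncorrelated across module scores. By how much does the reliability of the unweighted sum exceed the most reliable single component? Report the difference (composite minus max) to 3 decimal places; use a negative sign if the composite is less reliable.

-0.157

Var(sum) = 2 + 0.22 = 2.22; true-score variance = 1.54 + 0.22 = 1.76; composite reliability = 0.7928.
Max component reliability = 0.9500.
Difference = 0.7928 − 0.9500 = -0.157.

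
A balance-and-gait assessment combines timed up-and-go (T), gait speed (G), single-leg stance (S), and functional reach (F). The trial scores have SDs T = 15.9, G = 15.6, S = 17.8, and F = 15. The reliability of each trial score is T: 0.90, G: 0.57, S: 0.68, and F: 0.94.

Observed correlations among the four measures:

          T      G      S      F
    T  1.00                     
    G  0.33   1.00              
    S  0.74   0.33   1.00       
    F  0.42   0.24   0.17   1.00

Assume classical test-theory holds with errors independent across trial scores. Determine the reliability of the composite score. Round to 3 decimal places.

0.889

Var(T+G+S+F) = 15.9² + 15.6² + 17.8² + 15² + 2·[15.9·15.6·0.33 + 15.9·17.8·0.74 + 15.9·15·0.42 + 15.6·17.8·0.33 + 15.6·15·0.24 + 17.8·15·0.17] = 1038.01 + 1169.28 = 2207.29.
Because errors are independent across components, Cov(Tᵢ,Tⱼ) = Cov(Xᵢ,Xⱼ); the off-diagonal part of the true-score variance is the same as above.
True-score variance = [15.9²·0.90 + 15.6²·0.57 + 17.8²·0.68 + 15²·0.94] + 1169.28 = 793.195 + 1169.28 = 1962.48.
Reliability = 1962.48 / 2207.29 = 0.889.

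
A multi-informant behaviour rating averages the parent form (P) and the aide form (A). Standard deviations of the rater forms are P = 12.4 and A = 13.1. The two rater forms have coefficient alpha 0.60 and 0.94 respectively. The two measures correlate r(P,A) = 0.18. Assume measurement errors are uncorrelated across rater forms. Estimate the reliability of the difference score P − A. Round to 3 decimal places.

0.731

Var(P−A) = 12.4² + 13.1² − 2·12.4·13.1·0.18 = 325.37 − 58.4784 = 266.892.
Because errors are independent across components, Cov(Tᵢ,Tⱼ) = Cov(Xᵢ,Xⱼ); the off-diagonal part of the true-score variance is the same as above.
True-score variance = [12.4²·0.60 + 13.1²·0.94] − 58.4784 = 253.569 − 58.4784 = 195.091.
Reliability = 195.091 / 266.892 = 0.731.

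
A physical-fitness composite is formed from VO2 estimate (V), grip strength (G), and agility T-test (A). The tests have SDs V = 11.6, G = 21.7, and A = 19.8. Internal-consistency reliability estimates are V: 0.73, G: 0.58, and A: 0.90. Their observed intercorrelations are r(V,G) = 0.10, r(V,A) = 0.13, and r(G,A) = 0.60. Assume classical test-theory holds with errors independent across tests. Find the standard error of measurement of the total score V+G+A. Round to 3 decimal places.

16.532

Var(total) = 997.49 + 625.653 = 1623.14.
True-score variance = 724.181 + 625.653 = 1349.83, so reliability = 0.8316.
Error variance = 1623.14 − 1349.83 = 273.309; SEM = √273.309 = 16.532.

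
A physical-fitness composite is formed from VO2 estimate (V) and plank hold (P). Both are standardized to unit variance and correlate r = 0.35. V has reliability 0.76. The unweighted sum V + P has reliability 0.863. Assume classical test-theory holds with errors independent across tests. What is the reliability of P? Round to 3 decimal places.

0.870

Var(V+P) = 2 + 2·0.35 = 2.700.
True-score variance = ρ_V + ρ_P + 2·0.35, so 0.863 = (0.76 + ρ_P + 0.70) / 2.700.
ρ_P = 0.863·2.700 − 0.76 − 0.70 = 0.870.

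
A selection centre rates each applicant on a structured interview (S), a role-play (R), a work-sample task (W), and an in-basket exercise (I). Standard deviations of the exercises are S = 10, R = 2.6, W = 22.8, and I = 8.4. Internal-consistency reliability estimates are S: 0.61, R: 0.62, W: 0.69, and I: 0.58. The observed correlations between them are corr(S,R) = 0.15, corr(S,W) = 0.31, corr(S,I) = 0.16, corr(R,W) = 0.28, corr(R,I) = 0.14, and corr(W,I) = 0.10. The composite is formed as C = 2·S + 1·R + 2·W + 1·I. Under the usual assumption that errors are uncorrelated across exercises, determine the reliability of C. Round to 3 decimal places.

Var(C) = 2²·10² + 2.6² + 2²·22.8² + 8.4² + 2·[2·10·2.6·0.15 + 4·10·22.8·0.31 + 2·10·8.4·0.16 + 2·2.6·22.8·0.28 + 2.6·8.4·0.14 + 2·22.8·8.4·0.10] = 2556.68 + 783.917 = 3340.6.
With uncorrelated errors the cross-covariances are all true-score covariance, so they carry over unchanged; only the diagonal terms shrink to ρᵢσᵢ².
True-score variance = [2²·10²·0.61 + 2.6²·0.62 + 2²·22.8²·0.69 + 8.4²·0.58] + 783.917 = 1723.87 + 783.917 = 2507.79.
Reliability = 2507.79 / 3340.6 = 0.751.

0.751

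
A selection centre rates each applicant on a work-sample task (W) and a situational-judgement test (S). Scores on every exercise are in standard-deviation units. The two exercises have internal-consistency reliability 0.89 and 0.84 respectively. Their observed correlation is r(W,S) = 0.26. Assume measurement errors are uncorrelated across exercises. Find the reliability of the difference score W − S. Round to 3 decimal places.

Var(W−S) = 1 + 1 − 2·0.26 = 2 − 0.52 = 1.48.
With uncorrelated errors the cross-covariances are all true-score covariance, so they carry over unchanged; only the diagonal terms shrink to ρᵢσᵢ².
True-score variance = [0.89 + 0.84] − 0.52 = 1.73 − 0.52 = 1.21.
Reliability = 1.21 / 1.48 = 0.818.

0.818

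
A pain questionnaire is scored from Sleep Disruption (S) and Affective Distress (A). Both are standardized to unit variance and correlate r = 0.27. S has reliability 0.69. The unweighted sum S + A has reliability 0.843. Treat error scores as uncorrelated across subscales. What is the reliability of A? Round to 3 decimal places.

Var(S+A) = 2 + 2·0.27 = 2.540.
True-score variance = ρ_S + ρ_A + 2·0.27, so 0.843 = (0.69 + ρ_A + 0.54) / 2.540.
ρ_A = 0.843·2.540 − 0.69 − 0.54 = 0.911.

0.911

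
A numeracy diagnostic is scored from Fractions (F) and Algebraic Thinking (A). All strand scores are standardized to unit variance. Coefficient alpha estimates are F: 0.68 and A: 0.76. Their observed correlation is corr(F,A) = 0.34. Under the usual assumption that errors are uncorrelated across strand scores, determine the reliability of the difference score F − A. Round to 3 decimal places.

0.576

Var(F−A) = 1 + 1 − 2·0.34 = 2 − 0.68 = 1.32.
Under uncorrelated errors the observed covariances equal the true-score covariances, so only the own-variance terms attenuate.
True-score variance = [0.68 + 0.76] − 0.68 = 1.44 − 0.68 = 0.76.
Reliability = 0.76 / 1.32 = 0.576.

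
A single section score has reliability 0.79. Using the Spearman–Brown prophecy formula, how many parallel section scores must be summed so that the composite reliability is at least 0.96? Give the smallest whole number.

k ≥ ρ*(1−ρ₁)/(ρ₁(1−ρ*)) = 0.96·0.21 / (0.79·0.04) = 6.380.
Smallest integer k = 7.

7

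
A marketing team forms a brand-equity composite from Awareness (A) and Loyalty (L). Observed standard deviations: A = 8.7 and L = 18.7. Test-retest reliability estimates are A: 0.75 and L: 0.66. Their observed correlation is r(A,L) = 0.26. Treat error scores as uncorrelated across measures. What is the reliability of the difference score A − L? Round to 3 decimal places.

0.596

Var(A−L) = 8.7² + 18.7² − 2·8.7·18.7·0.26 = 425.38 − 84.5988 = 340.781.
Under uncorrelated errors the observed covariances equal the true-score covariances, so only the own-variance terms attenuate.
True-score variance = [8.7²·0.75 + 18.7²·0.66] − 84.5988 = 287.563 − 84.5988 = 202.964.
Reliability = 202.964 / 340.781 = 0.596.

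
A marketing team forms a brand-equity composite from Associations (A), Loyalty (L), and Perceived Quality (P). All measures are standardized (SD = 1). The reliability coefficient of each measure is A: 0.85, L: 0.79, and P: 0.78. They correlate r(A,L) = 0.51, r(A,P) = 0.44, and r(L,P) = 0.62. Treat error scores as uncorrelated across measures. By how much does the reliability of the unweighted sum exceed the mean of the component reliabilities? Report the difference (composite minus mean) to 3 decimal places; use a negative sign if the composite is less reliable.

0.099

Var(sum) = 3 + 3.14 = 6.14; true-score variance = 2.42 + 3.14 = 5.56; composite reliability = 0.9055.
Mean component reliability = 0.8067.
Difference = 0.9055 − 0.8067 = 0.099.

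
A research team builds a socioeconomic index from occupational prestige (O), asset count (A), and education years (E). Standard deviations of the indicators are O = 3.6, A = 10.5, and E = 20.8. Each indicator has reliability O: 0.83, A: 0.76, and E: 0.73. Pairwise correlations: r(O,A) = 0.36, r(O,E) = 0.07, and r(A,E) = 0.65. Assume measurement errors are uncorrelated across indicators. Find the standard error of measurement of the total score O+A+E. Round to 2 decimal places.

Var(total) = 555.85 + 321.619 = 877.469.
True-score variance = 410.374 + 321.619 = 731.993, so reliability = 0.8342.
Error variance = 877.469 − 731.993 = 145.476; SEM = √145.476 = 12.06.

12.06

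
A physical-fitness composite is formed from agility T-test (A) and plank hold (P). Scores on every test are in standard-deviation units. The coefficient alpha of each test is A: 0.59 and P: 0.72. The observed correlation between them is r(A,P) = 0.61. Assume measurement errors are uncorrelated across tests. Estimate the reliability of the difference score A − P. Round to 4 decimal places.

0.1154

Var(A−P) = 1 + 1 − 2·0.61 = 2 − 1.22 = 0.78.
With uncorrelated errors the cross-covariances are all true-score covariance, so they carry over unchanged; only the diagonal terms shrink to ρᵢσᵢ².
True-score variance = [0.59 + 0.72] − 1.22 = 1.31 − 1.22 = 0.09.
Reliability = 0.09 / 0.78 = 0.1154.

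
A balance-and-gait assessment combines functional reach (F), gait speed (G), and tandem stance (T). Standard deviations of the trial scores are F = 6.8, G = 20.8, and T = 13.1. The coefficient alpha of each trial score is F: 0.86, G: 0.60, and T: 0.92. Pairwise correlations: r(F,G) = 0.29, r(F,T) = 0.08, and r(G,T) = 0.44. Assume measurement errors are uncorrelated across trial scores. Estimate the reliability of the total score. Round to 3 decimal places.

Var(F+G+T) = 6.8² + 20.8² + 13.1² + 2·[6.8·20.8·0.29 + 6.8·13.1·0.08 + 20.8·13.1·0.44] = 650.49 + 336.07 = 986.56.
Under uncorrelated errors the observed covariances equal the true-score covariances, so only the own-variance terms attenuate.
True-score variance = [6.8²·0.86 + 20.8²·0.60 + 13.1²·0.92] + 336.07 = 457.232 + 336.07 = 793.302.
Reliability = 793.302 / 986.56 = 0.804.

0.804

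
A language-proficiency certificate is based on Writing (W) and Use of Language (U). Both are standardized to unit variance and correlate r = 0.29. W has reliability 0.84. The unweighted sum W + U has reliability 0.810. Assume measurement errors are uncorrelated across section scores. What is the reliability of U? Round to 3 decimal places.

0.670

Var(W+U) = 2 + 2·0.29 = 2.580.
True-score variance = ρ_W + ρ_U + 2·0.29, so 0.810 = (0.84 + ρ_U + 0.58) / 2.580.
ρ_U = 0.810·2.580 − 0.84 − 0.58 = 0.670.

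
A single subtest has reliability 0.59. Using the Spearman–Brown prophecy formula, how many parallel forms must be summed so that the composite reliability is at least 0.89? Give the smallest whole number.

k ≥ ρ*(1−ρ₁)/(ρ₁(1−ρ*)) = 0.89·0.41 / (0.59·0.11) = 5.622.
Smallest integer k = 6.

6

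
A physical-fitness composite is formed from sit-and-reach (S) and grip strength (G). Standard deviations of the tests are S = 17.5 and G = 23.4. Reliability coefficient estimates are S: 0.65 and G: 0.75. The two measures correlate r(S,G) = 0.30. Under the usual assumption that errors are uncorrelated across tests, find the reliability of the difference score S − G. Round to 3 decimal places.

Var(S−G) = 17.5² + 23.4² − 2·17.5·23.4·0.30 = 853.81 − 245.7 = 608.11.
With uncorrelated errors the cross-covariances are all true-score covariance, so they carry over unchanged; only the diagonal terms shrink to ρᵢσᵢ².
True-score variance = [17.5²·0.65 + 23.4²·0.75] − 245.7 = 609.732 − 245.7 = 364.032.
Reliability = 364.032 / 608.11 = 0.599.

0.599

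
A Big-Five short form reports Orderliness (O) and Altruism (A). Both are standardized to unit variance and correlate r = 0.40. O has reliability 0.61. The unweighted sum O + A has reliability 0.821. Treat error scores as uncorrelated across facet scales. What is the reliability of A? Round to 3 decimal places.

Var(O+A) = 2 + 2·0.40 = 2.800.
True-score variance = ρ_O + ρ_A + 2·0.40, so 0.821 = (0.61 + ρ_A + 0.80) / 2.800.
ρ_A = 0.821·2.800 − 0.61 − 0.80 = 0.889.

0.889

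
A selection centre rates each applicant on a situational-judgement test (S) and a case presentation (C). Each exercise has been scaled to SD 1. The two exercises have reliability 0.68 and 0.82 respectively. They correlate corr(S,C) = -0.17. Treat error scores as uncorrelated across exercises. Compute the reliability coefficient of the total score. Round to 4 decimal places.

0.6988

Var(S+C) = 2 + 2·[(-0.17)] = 2 − 0.34 = 1.66.
Because errors are independent across components, Cov(Tᵢ,Tⱼ) = Cov(Xᵢ,Xⱼ); the off-diagonal part of the true-score variance is the same as above.
True-score variance = [0.68 + 0.82] − 0.34 = 1.5 − 0.34 = 1.16.
Reliability = 1.16 / 1.66 = 0.6988.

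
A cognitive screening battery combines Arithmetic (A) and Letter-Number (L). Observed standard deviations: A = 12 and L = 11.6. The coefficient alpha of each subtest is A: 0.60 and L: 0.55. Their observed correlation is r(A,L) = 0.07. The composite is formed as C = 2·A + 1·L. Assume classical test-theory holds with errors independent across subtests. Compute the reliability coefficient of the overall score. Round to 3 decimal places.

0.612

Var(C) = 2²·12² + 11.6² + 2·[2·12·11.6·0.07] = 710.56 + 38.976 = 749.536.
With uncorrelated errors the cross-covariances are all true-score covariance, so they carry over unchanged; only the diagonal terms shrink to ρᵢσᵢ².
True-score variance = [2²·12²·0.60 + 11.6²·0.55] + 38.976 = 419.608 + 38.976 = 458.584.
Reliability = 458.584 / 749.536 = 0.612.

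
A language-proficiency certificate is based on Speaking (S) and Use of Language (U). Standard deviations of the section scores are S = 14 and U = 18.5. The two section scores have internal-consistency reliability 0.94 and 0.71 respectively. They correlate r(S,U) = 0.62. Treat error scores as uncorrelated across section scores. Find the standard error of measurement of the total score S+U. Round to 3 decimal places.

Var(total) = 538.25 + 321.16 = 859.41.
True-score variance = 427.237 + 321.16 = 748.398, so reliability = 0.8708.
Error variance = 859.41 − 748.398 = 111.013; SEM = √111.013 = 10.536.

10.536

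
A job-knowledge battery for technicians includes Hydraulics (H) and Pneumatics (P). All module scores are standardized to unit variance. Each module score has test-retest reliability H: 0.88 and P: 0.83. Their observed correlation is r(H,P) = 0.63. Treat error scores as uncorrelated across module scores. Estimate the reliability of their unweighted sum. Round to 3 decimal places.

0.911

Var(H+P) = 2 + 2·[0.63] = 2 + 1.26 = 3.26.
Because errors are independent across components, Cov(Tᵢ,Tⱼ) = Cov(Xᵢ,Xⱼ); the off-diagonal part of the true-score variance is the same as above.
True-score variance = [0.88 + 0.83] + 1.26 = 1.71 + 1.26 = 2.97.
Reliability = 2.97 / 3.26 = 0.911.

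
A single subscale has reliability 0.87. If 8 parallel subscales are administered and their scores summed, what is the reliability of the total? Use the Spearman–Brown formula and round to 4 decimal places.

ρ_k = kρ / (1 + (k−1)ρ) = 8·0.87 / (1 + 7·0.87) = 6.960 / 7.090 = 0.9817.

0.9817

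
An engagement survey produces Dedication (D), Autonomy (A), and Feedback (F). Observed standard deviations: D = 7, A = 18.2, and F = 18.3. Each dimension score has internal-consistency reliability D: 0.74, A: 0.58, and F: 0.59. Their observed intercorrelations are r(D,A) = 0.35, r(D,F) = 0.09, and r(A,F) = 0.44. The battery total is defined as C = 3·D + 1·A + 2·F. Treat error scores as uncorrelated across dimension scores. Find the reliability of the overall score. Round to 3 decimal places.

Var(C) = 3²·7² + 18.2² + 2²·18.3² + 2·[3·7·18.2·0.35 + 6·7·18.3·0.09 + 2·18.2·18.3·0.44] = 2111.8 + 992.074 = 3103.87.
With uncorrelated errors the cross-covariances are all true-score covariance, so they carry over unchanged; only the diagonal terms shrink to ρᵢσᵢ².
True-score variance = [3²·7²·0.74 + 18.2²·0.58 + 2²·18.3²·0.59] + 992.074 = 1308.8 + 992.074 = 2300.87.
Reliability = 2300.87 / 3103.87 = 0.741.

0.741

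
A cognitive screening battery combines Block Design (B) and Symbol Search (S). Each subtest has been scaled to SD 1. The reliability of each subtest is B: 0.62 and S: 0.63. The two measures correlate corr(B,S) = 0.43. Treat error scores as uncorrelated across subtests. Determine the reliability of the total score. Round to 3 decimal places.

Var(B+S) = 2 + 2·[0.43] = 2 + 0.86 = 2.86.
Under uncorrelated errors the observed covariances equal the true-score covariances, so only the own-variance terms attenuate.
True-score variance = [0.62 + 0.63] + 0.86 = 1.25 + 0.86 = 2.11.
Reliability = 2.11 / 2.86 = 0.738.

0.738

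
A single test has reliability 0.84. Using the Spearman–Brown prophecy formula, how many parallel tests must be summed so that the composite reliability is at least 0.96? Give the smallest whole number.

k ≥ ρ*(1−ρ₁)/(ρ₁(1−ρ*)) = 0.96·0.16 / (0.84·0.04) = 4.571.
Smallest integer k = 5.

5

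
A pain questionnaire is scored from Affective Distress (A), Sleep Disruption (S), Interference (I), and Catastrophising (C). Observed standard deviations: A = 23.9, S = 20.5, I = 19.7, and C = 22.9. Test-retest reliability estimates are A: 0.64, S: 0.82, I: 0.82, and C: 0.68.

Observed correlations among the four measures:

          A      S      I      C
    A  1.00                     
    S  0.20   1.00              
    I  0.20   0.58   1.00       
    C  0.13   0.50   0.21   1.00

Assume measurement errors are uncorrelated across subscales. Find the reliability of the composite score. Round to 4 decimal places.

0.8541

Var(A+S+I+C) = 23.9² + 20.5² + 19.7² + 22.9² + 2·[23.9·20.5·0.20 + 23.9·19.7·0.20 + 23.9·22.9·0.13 + 20.5·19.7·0.58 + 20.5·22.9·0.50 + 19.7·22.9·0.21] = 1903.96 + 1654 = 3557.96.
With uncorrelated errors the cross-covariances are all true-score covariance, so they carry over unchanged; only the diagonal terms shrink to ρᵢσᵢ².
True-score variance = [23.9²·0.64 + 20.5²·0.82 + 19.7²·0.82 + 22.9²·0.68] + 1654 = 1385.01 + 1654 = 3039.02.
Reliability = 3039.02 / 3557.96 = 0.8541.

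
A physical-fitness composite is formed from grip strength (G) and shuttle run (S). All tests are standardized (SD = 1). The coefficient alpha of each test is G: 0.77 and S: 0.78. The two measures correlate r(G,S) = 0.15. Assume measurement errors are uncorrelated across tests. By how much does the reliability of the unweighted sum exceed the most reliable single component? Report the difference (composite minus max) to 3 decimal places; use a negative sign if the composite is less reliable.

0.024

Var(sum) = 2 + 0.3 = 2.3; true-score variance = 1.55 + 0.3 = 1.85; composite reliability = 0.8043.
Max component reliability = 0.7800.
Difference = 0.8043 − 0.7800 = 0.024.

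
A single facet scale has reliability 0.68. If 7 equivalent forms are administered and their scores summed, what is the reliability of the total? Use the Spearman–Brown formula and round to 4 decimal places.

ρ_k = kρ / (1 + (k−1)ρ) = 7·0.68 / (1 + 6·0.68) = 4.760 / 5.080 = 0.9370.

0.9370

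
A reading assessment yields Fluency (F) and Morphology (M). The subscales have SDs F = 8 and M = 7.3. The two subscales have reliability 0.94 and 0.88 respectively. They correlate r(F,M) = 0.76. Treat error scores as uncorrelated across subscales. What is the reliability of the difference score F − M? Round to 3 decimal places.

Var(F−M) = 8² + 7.3² − 2·8·7.3·0.76 = 117.29 − 88.768 = 28.522.
Under uncorrelated errors the observed covariances equal the true-score covariances, so only the own-variance terms attenuate.
True-score variance = [8²·0.94 + 7.3²·0.88] − 88.768 = 107.055 − 88.768 = 18.2872.
Reliability = 18.2872 / 28.522 = 0.641.

0.641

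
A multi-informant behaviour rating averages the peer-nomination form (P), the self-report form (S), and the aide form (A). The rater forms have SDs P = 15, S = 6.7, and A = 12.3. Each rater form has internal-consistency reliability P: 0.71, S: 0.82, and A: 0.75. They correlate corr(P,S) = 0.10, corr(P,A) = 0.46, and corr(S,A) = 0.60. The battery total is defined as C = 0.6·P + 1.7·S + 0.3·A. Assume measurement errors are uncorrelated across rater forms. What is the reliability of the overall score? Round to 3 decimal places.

Var(C) = 0.6²·15² + 1.7²·6.7² + 0.3²·12.3² + 2·[1.02·15·6.7·0.10 + 0.18·15·12.3·0.46 + 0.51·6.7·12.3·0.60] = 224.348 + 101.49 = 325.838.
With uncorrelated errors the cross-covariances are all true-score covariance, so they carry over unchanged; only the diagonal terms shrink to ρᵢσᵢ².
True-score variance = [0.6²·15²·0.71 + 1.7²·6.7²·0.82 + 0.3²·12.3²·0.75] + 101.49 = 174.102 + 101.49 = 275.593.
Reliability = 275.593 / 325.838 = 0.846.

0.846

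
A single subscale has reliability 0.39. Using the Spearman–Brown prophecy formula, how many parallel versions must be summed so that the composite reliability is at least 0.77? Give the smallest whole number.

6

k ≥ ρ*(1−ρ₁)/(ρ₁(1−ρ*)) = 0.77·0.61 / (0.39·0.23) = 5.236.
Smallest integer k = 6.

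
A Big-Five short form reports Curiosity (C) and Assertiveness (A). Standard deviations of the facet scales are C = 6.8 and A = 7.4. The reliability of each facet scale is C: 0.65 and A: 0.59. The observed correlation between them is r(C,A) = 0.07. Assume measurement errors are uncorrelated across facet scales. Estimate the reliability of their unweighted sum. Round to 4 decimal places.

0.6424

Var(C+A) = 6.8² + 7.4² + 2·[6.8·7.4·0.07] = 101 + 7.0448 = 108.045.
With uncorrelated errors the cross-covariances are all true-score covariance, so they carry over unchanged; only the diagonal terms shrink to ρᵢσᵢ².
True-score variance = [6.8²·0.65 + 7.4²·0.59] + 7.0448 = 62.3644 + 7.0448 = 69.4092.
Reliability = 69.4092 / 108.045 = 0.6424.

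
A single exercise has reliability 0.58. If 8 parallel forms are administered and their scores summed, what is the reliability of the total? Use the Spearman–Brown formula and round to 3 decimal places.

0.917

ρ_k = kρ / (1 + (k−1)ρ) = 8·0.58 / (1 + 7·0.58) = 4.640 / 5.060 = 0.917.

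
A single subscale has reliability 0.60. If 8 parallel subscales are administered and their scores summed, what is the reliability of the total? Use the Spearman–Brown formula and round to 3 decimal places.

0.923

ρ_k = kρ / (1 + (k−1)ρ) = 8·0.60 / (1 + 7·0.60) = 4.800 / 5.200 = 0.923.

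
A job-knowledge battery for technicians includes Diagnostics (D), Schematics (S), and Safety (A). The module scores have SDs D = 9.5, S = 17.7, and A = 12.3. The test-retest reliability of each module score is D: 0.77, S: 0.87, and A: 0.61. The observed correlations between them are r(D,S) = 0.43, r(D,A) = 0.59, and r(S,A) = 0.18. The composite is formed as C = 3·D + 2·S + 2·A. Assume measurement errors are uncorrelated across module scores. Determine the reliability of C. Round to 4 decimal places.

Var(C) = 3²·9.5² + 2²·17.7² + 2²·12.3² + 2·[6·9.5·17.7·0.43 + 6·9.5·12.3·0.59 + 4·17.7·12.3·0.18] = 2670.57 + 2008.45 = 4679.02.
Because errors are independent across components, Cov(Tᵢ,Tⱼ) = Cov(Xᵢ,Xⱼ); the off-diagonal part of the true-score variance is the same as above.
True-score variance = [3²·9.5²·0.77 + 2²·17.7²·0.87 + 2²·12.3²·0.61] + 2008.45 = 2084.83 + 2008.45 = 4093.28.
Reliability = 4093.28 / 4679.02 = 0.8748.

0.8748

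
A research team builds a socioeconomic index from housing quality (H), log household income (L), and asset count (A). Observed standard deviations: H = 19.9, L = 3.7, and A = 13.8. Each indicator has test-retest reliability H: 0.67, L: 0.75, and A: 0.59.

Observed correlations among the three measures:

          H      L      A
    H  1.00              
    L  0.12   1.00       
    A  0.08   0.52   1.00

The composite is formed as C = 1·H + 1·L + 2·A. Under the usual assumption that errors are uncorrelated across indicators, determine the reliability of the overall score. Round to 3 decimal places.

0.677

Var(C) = 19.9² + 3.7² + 2²·13.8² + 2·[19.9·3.7·0.12 + 2·19.9·13.8·0.08 + 2·3.7·13.8·0.52] = 1171.46 + 211.754 = 1383.21.
Under uncorrelated errors the observed covariances equal the true-score covariances, so only the own-variance terms attenuate.
True-score variance = [19.9²·0.67 + 3.7²·0.75 + 2²·13.8²·0.59] + 211.754 = 725.033 + 211.754 = 936.787.
Reliability = 936.787 / 1383.21 = 0.677.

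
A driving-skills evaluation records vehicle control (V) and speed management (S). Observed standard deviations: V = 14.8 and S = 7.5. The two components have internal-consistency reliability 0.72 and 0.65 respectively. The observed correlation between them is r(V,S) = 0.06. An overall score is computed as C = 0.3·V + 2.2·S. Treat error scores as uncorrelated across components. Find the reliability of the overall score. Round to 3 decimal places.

Var(C) = 0.3²·14.8² + 2.2²·7.5² + 2·[0.66·14.8·7.5·0.06] = 291.964 + 8.7912 = 300.755.
Because errors are independent across components, Cov(Tᵢ,Tⱼ) = Cov(Xᵢ,Xⱼ); the off-diagonal part of the true-score variance is the same as above.
True-score variance = [0.3²·14.8²·0.72 + 2.2²·7.5²·0.65] + 8.7912 = 191.156 + 8.7912 = 199.947.
Reliability = 199.947 / 300.755 = 0.665.

0.665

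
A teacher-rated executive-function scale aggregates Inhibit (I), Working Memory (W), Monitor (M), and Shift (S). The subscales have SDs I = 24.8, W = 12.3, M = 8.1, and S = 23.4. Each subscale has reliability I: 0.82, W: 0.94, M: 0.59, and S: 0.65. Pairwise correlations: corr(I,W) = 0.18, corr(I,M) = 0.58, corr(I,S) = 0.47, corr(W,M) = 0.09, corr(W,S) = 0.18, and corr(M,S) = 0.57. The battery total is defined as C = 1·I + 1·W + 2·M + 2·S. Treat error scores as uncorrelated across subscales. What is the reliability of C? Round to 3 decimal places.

Var(C) = 24.8² + 12.3² + 2²·8.1² + 2²·23.4² + 2·[24.8·12.3·0.18 + 2·24.8·8.1·0.58 + 2·24.8·23.4·0.47 + 2·12.3·8.1·0.09 + 2·12.3·23.4·0.18 + 4·8.1·23.4·0.57] = 3219.01 + 2774.26 = 5993.27.
Under uncorrelated errors the observed covariances equal the true-score covariances, so only the own-variance terms attenuate.
True-score variance = [24.8²·0.82 + 12.3²·0.94 + 2²·8.1²·0.59 + 2²·23.4²·0.65] + 2774.26 = 2225.04 + 2774.26 = 4999.3.
Reliability = 4999.3 / 5993.27 = 0.834.

0.834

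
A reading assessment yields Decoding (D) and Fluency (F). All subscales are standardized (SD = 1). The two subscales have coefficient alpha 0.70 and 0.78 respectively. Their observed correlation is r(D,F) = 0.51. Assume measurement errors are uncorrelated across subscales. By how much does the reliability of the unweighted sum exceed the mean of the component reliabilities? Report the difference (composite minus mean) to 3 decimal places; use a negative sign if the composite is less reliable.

0.088

Var(sum) = 2 + 1.02 = 3.02; true-score variance = 1.48 + 1.02 = 2.5; composite reliability = 0.8278.
Mean component reliability = 0.7400.
Difference = 0.8278 − 0.7400 = 0.088.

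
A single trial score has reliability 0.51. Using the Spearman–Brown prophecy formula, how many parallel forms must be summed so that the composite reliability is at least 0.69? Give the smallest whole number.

3

k ≥ ρ*(1−ρ₁)/(ρ₁(1−ρ*)) = 0.69·0.49 / (0.51·0.31) = 2.139.
Smallest integer k = 3.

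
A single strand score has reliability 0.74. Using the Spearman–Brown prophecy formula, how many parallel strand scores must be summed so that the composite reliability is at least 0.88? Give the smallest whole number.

3

k ≥ ρ*(1−ρ₁)/(ρ₁(1−ρ*)) = 0.88·0.26 / (0.74·0.12) = 2.577.
Smallest integer k = 3.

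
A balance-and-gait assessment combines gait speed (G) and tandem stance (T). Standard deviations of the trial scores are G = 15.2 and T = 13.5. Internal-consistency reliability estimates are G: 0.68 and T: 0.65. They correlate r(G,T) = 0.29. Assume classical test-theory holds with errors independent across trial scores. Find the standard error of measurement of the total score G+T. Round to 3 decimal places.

11.735

Var(total) = 413.29 + 119.016 = 532.306.
True-score variance = 275.57 + 119.016 = 394.586, so reliability = 0.7413.
Error variance = 532.306 − 394.586 = 137.72; SEM = √137.72 = 11.735.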